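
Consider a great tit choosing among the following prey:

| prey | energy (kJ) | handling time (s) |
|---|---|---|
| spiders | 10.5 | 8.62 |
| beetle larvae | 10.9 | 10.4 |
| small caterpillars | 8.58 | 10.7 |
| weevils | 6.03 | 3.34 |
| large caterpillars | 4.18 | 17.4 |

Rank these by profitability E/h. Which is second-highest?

In descending order of E/h:
weevils: 6.03/3.34 = 1.81 kJ/s
spiders: 10.5/8.62 = 1.22 kJ/s
beetle larvae: 10.9/10.4 = 1.05 kJ/s
small caterpillars: 8.58/10.7 = 0.802 kJ/s
large caterpillars: 4.18/17.4 = 0.24 kJ/s

spiders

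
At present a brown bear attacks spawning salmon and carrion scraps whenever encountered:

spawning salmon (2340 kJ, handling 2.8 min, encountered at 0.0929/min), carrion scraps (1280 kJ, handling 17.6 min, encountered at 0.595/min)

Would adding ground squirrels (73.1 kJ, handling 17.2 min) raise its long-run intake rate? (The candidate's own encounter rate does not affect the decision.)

Intake rate on the current diet: R = (0.0929×2340 + 0.595×1280) / (1 + 0.0929×2.8 + 0.595×17.6) = 979/11.73 = 83.44 kJ/min.
Profitability of ground squirrels: 73.1/17.2 = 4.25 kJ/min.
Since 4.25 < R, time spent handling ground squirrels is better spent searching.

No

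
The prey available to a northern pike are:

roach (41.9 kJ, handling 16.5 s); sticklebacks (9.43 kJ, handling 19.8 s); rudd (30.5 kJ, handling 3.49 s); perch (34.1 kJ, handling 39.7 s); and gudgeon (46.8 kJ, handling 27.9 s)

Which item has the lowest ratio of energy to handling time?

sticklebacks

In descending order of E/h:
rudd: 30.5/3.49 = 8.74 kJ/s
roach: 41.9/16.5 = 2.54 kJ/s
gudgeon: 46.8/27.9 = 1.68 kJ/s
perch: 34.1/39.7 = 0.859 kJ/s
sticklebacks: 9.43/19.8 = 0.476 kJ/s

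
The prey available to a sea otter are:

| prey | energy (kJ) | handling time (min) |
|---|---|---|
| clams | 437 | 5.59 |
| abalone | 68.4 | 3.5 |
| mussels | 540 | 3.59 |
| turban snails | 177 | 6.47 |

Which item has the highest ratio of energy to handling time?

mussels

In descending order of E/h:
mussels: 540/3.59 = 150 kJ/min
clams: 437/5.59 = 78.2 kJ/min
turban snails: 177/6.47 = 27.4 kJ/min
abalone: 68.4/3.5 = 19.5 kJ/min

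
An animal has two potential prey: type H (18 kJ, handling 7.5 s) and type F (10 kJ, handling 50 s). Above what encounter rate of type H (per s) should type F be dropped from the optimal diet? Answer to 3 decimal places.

Drop type F once their profitability E₂/h₂ falls below the rate achievable on type H alone: E₂/h₂ = λE₁/(1 + λh₁).
Solve for λ: λE₁h₂ = E₂(1 + λh₁) → λ(E₁h₂ − E₂h₁) = E₂ → λ = E₂/(E₁h₂ − E₂h₁).
λ = 10/(18×50 − 10×7.5) = 10/825 = 0.01212 per s.

0.012 per s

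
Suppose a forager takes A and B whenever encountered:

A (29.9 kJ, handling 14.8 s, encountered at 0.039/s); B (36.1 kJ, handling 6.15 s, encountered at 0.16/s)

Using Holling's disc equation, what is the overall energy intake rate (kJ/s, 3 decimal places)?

2.710 kJ/s

R = Σλ_iE_i / (1 + Σλ_ih_i)
Numerator: 0.039×29.9 + 0.16×36.1 = 6.942
Denominator: 1 + 0.039×14.8 + 0.16×6.15 = 2.561
R = 6.942/2.561 = 2.71 kJ/s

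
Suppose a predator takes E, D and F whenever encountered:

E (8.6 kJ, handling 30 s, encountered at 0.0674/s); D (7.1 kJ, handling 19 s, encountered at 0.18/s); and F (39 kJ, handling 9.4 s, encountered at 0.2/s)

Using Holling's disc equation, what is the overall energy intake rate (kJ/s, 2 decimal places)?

Energy encountered per unit search time: 0.0674×8.6 + 0.18×7.1 + 0.2×39 = 9.658 kJ/s.
Handling time per unit search time: 0.0674×30 + 0.18×19 + 0.2×9.4 = 7.322.
Rate = 9.658/(1 + 7.322) = 1.16 kJ/s.

1.16 kJ/s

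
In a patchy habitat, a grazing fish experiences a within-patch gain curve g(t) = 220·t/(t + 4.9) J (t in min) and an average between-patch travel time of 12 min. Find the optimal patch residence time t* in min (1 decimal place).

7.7 min

Optimal t* satisfies g'(t*) = g(t*)/(T + t*).
g'(t) = 220·4.9/(t + 4.9)². Setting 220·4.9/(t+4.9)² = 220t/[(t+4.9)(12+t)] gives 4.9(12+t) = t(t+4.9), so t² = 4.9×12 = 58.8.
t* = √58.8 = 7.668 min.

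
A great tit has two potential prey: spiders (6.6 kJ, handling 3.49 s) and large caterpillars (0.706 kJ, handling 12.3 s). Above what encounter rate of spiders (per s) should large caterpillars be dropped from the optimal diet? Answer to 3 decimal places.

0.009 per s

At the threshold, the rate on spiders alone equals the profitability of large caterpillars: λ·6.6/(1 + λ·3.49) = 0.706/12.3 = 0.0574.
Rearranging, λ(6.6 − 0.0574×3.49) = 0.0574, so λ = 0.0574/6.4 = 0.008969 per s.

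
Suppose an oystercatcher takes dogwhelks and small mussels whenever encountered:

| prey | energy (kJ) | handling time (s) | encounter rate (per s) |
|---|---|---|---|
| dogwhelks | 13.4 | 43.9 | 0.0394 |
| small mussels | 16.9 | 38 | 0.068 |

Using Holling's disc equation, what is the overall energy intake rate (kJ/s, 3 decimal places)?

Energy encountered per unit search time: 0.0394×13.4 + 0.068×16.9 = 1.677 kJ/s.
Handling time per unit search time: 0.0394×43.9 + 0.068×38 = 4.314.
Rate = 1.677/(1 + 4.314) = 0.3156 kJ/s.

0.316 kJ/s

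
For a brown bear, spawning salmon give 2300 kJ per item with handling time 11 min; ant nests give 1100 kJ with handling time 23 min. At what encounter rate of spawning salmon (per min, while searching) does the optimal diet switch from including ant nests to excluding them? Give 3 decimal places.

0.027 per min

Drop ant nests once their profitability E₂/h₂ falls below the rate achievable on spawning salmon alone: E₂/h₂ = λE₁/(1 + λh₁).
Solve for λ: λE₁h₂ = E₂(1 + λh₁) → λ(E₁h₂ − E₂h₁) = E₂ → λ = E₂/(E₁h₂ − E₂h₁).
λ = 1100/(2300×23 − 1100×11) = 1100/4.08e+04 = 0.02696 per min.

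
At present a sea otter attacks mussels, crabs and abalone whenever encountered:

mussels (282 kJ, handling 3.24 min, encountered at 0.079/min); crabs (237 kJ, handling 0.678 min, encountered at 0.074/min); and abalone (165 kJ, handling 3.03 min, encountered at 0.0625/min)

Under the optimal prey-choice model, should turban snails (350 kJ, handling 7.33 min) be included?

Intake rate on the current diet: R = (0.079×282 + 0.074×237 + 0.0625×165) / (1 + 0.079×3.24 + 0.074×0.678 + 0.0625×3.03) = 50.13/1.496 = 33.52 kJ/min.
Profitability of turban snails: 350/7.33 = 47.75 kJ/min.
47.75 > 33.52, so adding turban snails raises the average — include it.

Yes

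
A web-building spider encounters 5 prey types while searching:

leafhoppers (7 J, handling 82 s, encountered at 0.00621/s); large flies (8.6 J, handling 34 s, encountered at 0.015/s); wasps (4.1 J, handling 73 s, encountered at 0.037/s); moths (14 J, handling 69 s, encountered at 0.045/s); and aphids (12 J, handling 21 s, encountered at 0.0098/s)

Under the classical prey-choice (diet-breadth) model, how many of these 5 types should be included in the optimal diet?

Profitabilities (E/h, J/s): aphids 0.571, large flies 0.253, moths 0.203, leafhoppers 0.0854, wasps 0.0562. Add prey in this order while the next type's profitability exceeds the intake rate on those already taken.
Rate on top 1: 0.09753. large flies: 0.253 > 0.09753 → include.
Rate on top 2: 0.1437. moths: 0.203 > 0.1437 → include.
Rate on top 3: 0.1818. leafhoppers: 0.0854 < 0.1818 → exclude; stop.
Optimal diet: aphids, large flies, moths — 3 of 5 types.

3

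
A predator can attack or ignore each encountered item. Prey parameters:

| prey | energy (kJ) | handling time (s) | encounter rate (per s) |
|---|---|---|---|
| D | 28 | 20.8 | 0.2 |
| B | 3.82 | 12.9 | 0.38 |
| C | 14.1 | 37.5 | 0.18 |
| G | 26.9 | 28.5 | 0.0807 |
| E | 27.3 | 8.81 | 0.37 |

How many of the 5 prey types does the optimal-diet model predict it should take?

E/h in descending order: E 3.1, D 1.35, G 0.944, C 0.376, B 0.296 kJ/s. The optimal diet is the largest prefix of this list for which every included type satisfies E_i/h_i > R on the types above it.
Rate on top 1: 2.371. D: 1.35 < 2.371 → exclude; stop.
Optimal diet: E — 1 of 5 types.

1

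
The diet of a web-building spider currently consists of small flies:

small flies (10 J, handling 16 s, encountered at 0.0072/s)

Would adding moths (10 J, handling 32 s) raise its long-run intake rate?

Yes

On small flies alone, R = ΣλE/(1+Σλh) = 0.072/1.115 = 0.06456 J/s.
Profitability of moths: 10/32 = 0.3125 J/s.
Since 0.3125 > R, including moths increases the long-run rate.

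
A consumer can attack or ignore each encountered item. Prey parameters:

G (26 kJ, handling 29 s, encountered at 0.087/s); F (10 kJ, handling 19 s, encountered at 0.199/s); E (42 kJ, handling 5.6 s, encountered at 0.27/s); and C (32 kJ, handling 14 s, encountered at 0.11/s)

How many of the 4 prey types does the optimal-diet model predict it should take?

Rank by E/h (kJ/s): E 7.5, C 2.29, G 0.897, F 0.526. Include each in turn until the next type's E/h falls below the running intake rate.
Rate on top 1: 4.514. C: 2.29 < 4.514 → exclude; stop.
Optimal diet: E — 1 of 4 types.

1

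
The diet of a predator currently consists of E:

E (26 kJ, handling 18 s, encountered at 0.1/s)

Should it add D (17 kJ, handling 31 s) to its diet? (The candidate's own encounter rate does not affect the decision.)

Intake rate on the current diet: R = (0.1×26) / (1 + 0.1×18) = 2.6/2.8 = 0.9286 kJ/s.
D: E/h = 17/31 = 0.5484 kJ/s.
0.5484 < 0.9286, so adding D would lower the average — exclude it.

No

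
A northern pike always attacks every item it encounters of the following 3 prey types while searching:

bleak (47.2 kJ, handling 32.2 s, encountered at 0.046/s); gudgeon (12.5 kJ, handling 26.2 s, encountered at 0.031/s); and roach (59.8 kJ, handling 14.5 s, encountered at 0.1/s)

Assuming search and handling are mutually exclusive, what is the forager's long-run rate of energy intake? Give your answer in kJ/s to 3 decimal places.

R = (0.046×47.2 + 0.031×12.5 + 0.1×59.8) / (1 + 0.046×32.2 + 0.031×26.2 + 0.1×14.5) = 8.539/4.743 = 1.8 kJ/s.

1.800 kJ/s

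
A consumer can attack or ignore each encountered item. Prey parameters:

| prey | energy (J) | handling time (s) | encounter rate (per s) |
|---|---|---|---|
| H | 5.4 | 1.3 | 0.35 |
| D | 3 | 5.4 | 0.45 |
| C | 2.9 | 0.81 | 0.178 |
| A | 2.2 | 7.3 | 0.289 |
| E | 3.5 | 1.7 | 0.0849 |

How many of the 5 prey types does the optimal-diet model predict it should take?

Profitabilities (E/h, J/s): H 4.15, C 3.58, E 2.06, D 0.556, A 0.301. Add prey in this order while the next type's profitability exceeds the intake rate on those already taken.
Rate on top 1: 1.299. C: 3.58 > 1.299 → include.
Rate on top 2: 1.505. E: 2.06 > 1.505 → include.
Rate on top 3: 1.551. D: 0.556 < 1.551 → exclude; stop.
Optimal diet: H, C, E — 3 of 5 types.

3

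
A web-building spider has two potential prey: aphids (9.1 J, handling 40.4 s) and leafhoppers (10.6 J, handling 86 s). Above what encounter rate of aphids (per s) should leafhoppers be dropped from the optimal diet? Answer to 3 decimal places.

0.030 per s

Drop leafhoppers once their profitability E₂/h₂ falls below the rate achievable on aphids alone: E₂/h₂ = λE₁/(1 + λh₁).
Solve for λ: λE₁h₂ = E₂(1 + λh₁) → λ(E₁h₂ − E₂h₁) = E₂ → λ = E₂/(E₁h₂ − E₂h₁).
λ = 10.6/(9.1×86 − 10.6×40.4) = 10.6/354.4 = 0.02991 per s.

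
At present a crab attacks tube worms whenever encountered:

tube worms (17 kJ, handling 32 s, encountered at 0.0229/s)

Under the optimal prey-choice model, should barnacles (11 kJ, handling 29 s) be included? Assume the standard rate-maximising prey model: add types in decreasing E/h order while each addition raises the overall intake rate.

On tube worms alone, R = ΣλE/(1+Σλh) = 0.3893/1.733 = 0.2247 kJ/s.
barnacles: E/h = 11/29 = 0.3793 kJ/s.
Since 0.3793 > R, including barnacles increases the long-run rate.

Yes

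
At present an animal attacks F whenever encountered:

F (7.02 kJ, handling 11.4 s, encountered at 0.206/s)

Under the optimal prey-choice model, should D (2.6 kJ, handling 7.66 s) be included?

Intake rate on the current diet: R = (0.206×7.02) / (1 + 0.206×11.4) = 1.446/3.348 = 0.4319 kJ/s.
D: E/h = 2.6/7.66 = 0.3394 kJ/s.
Since 0.3394 < R, time spent handling D is better spent searching.

No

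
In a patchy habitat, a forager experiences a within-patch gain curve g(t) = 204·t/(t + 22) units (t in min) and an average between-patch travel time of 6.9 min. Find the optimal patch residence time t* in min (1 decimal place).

By the marginal value theorem, leave when the instantaneous gain rate g'(t) equals the habitat-wide average g(t)/(T + t).
g'(t) = 204·22/(t + 22)². Setting 204·22/(t+22)² = 204t/[(t+22)(6.9+t)] gives 22(6.9+t) = t(t+22), so t² = 22×6.9 = 151.8.
t* = √151.8 = 12.32 min.

12.3 min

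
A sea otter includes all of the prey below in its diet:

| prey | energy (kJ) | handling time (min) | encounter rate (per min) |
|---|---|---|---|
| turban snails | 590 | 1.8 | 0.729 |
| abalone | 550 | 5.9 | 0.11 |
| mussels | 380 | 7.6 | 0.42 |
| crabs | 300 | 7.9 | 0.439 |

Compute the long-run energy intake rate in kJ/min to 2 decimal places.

R = Σλ_iE_i / (1 + Σλ_ih_i)
Numerator: 0.729×590 + 0.11×550 + 0.42×380 + 0.439×300 = 781.9
Denominator: 1 + 0.729×1.8 + 0.11×5.9 + 0.42×7.6 + 0.439×7.9 = 9.621
R = 781.9/9.621 = 81.27 kJ/min

81.27 kJ/min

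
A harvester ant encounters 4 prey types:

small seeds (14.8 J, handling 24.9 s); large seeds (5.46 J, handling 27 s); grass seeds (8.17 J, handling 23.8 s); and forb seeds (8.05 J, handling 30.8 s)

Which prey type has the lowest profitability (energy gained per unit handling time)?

large seeds

Profitability E/h (J/s): small seeds = 14.8/24.9 = 0.594, large seeds = 5.46/27 = 0.202, grass seeds = 8.17/23.8 = 0.343, forb seeds = 8.05/30.8 = 0.261.
Ranked: small seeds > grass seeds > forb seeds > large seeds.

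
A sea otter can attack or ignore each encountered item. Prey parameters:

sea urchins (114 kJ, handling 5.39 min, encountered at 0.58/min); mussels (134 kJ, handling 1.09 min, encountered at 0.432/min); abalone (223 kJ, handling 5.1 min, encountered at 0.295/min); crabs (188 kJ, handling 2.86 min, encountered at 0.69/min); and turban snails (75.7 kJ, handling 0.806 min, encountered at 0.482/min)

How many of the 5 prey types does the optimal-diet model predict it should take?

3

Rank by E/h (kJ/min): mussels 123, turban snails 93.9, crabs 65.7, abalone 43.7, sea urchins 21.2. Include each in turn until the next type's E/h falls below the running intake rate.
Rate on top 1: 39.36. turban snails: 93.9 > 39.36 → include.
Rate on top 2: 50.76. crabs: 65.7 > 50.76 → include.
Rate on top 3: 58.47. abalone: 43.7 < 58.47 → exclude; stop.
Optimal diet: mussels, turban snails, crabs — 3 of 5 types.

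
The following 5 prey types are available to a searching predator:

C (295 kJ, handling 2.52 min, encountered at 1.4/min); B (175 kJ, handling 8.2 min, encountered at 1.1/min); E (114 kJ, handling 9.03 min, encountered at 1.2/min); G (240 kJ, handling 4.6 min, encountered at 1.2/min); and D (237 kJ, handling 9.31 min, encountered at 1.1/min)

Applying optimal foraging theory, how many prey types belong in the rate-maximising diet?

1

E/h in descending order: C 117, G 52.2, D 25.5, B 21.3, E 12.6 kJ/min. The optimal diet is the largest prefix of this list for which every included type satisfies E_i/h_i > R on the types above it.
Rate on top 1: 91.21. G: 52.2 < 91.21 → exclude; stop.
Optimal diet: C — 1 of 5 types.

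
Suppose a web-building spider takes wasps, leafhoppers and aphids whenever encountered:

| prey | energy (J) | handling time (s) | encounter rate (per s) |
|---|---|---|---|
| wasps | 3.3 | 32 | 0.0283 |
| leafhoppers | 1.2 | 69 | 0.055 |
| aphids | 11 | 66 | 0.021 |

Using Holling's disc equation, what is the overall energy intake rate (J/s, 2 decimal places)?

Energy encountered per unit search time: 0.0283×3.3 + 0.055×1.2 + 0.021×11 = 0.3904 J/s.
Handling time per unit search time: 0.0283×32 + 0.055×69 + 0.021×66 = 6.087.
Rate = 0.3904/(1 + 6.087) = 0.05509 J/s.

0.06 J/s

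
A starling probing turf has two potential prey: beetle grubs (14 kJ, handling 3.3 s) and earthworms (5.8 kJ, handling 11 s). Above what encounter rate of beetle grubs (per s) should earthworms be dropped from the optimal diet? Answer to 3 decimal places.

0.043 per s

Drop earthworms once their profitability E₂/h₂ falls below the rate achievable on beetle grubs alone: E₂/h₂ = λE₁/(1 + λh₁).
Solve for λ: λE₁h₂ = E₂(1 + λh₁) → λ(E₁h₂ − E₂h₁) = E₂ → λ = E₂/(E₁h₂ − E₂h₁).
λ = 5.8/(14×11 − 5.8×3.3) = 5.8/134.9 = 0.04301 per s.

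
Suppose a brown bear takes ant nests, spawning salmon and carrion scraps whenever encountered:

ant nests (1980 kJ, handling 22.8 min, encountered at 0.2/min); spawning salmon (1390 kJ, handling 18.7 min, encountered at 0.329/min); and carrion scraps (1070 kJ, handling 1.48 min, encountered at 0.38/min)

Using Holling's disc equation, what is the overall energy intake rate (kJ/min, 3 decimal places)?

R = Σλ_iE_i / (1 + Σλ_ih_i)
Numerator: 0.2×1980 + 0.329×1390 + 0.38×1070 = 1260
Denominator: 1 + 0.2×22.8 + 0.329×18.7 + 0.38×1.48 = 12.27
R = 1260/12.27 = 102.6 kJ/min

102.643 kJ/min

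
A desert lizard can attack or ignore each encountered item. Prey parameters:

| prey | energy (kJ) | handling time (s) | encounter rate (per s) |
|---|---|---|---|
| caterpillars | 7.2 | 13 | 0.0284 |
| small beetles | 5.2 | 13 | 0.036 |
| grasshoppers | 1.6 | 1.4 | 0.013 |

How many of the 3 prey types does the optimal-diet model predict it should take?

Profitabilities (E/h, kJ/s): grasshoppers 1.14, caterpillars 0.554, small beetles 0.4. Add prey in this order while the next type's profitability exceeds the intake rate on those already taken.
Rate on top 1: 0.02043. caterpillars: 0.554 > 0.02043 → include.
Rate on top 2: 0.1624. small beetles: 0.4 > 0.1624 → include.
Optimal diet: grasshoppers, caterpillars, small beetles — 3 of 3 types.

3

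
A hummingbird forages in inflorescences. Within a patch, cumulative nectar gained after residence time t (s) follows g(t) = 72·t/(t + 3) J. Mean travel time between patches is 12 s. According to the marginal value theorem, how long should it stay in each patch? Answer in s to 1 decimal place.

Optimal t* satisfies g'(t*) = g(t*)/(T + t*).
g'(t) = 72·3/(t + 3)². Setting 72·3/(t+3)² = 72t/[(t+3)(12+t)] gives 3(12+t) = t(t+3), so t² = 3×12 = 36.
t* = √36 = 6 s.

6.0 s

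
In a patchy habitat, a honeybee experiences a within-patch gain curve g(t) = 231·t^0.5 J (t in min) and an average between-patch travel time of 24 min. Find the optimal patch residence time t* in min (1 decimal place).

24.0 min

Optimal t* satisfies g'(t*) = g(t*)/(T + t*).
g'(t) = 0.5·231·t^-0.5. Setting 0.5·231·t^-0.5 = 231·t^0.5/(24+t) gives 0.5(24+t) = t, so 0.50·t = 0.5×24.
t* = 0.5×24/0.50 = 24 min.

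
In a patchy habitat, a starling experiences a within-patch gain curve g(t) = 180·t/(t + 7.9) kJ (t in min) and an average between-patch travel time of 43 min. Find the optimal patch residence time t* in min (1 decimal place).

18.4 min

Optimal t* satisfies g'(t*) = g(t*)/(T + t*).
g'(t) = 180·7.9/(t + 7.9)². Setting 180·7.9/(t+7.9)² = 180t/[(t+7.9)(43+t)] gives 7.9(43+t) = t(t+7.9), so t² = 7.9×43 = 339.7.
t* = √339.7 = 18.43 min.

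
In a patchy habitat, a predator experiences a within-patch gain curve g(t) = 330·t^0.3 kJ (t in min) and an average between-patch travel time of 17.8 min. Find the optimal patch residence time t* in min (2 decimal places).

7.63 min

By the marginal value theorem, leave when the instantaneous gain rate g'(t) equals the habitat-wide average g(t)/(T + t).
g'(t) = 0.3·330·t^-0.7. Setting 0.3·330·t^-0.7 = 330·t^0.3/(17.8+t) gives 0.3(17.8+t) = t, so 0.70·t = 0.3×17.8.
t* = 0.3×17.8/0.70 = 7.629 min.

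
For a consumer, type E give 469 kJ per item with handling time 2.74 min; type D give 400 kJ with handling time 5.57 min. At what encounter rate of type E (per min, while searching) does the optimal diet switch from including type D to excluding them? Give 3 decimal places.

0.264 per min

Drop type D once their profitability E₂/h₂ falls below the rate achievable on type E alone: E₂/h₂ = λE₁/(1 + λh₁).
Solve for λ: λE₁h₂ = E₂(1 + λh₁) → λ(E₁h₂ − E₂h₁) = E₂ → λ = E₂/(E₁h₂ − E₂h₁).
λ = 400/(469×5.57 − 400×2.74) = 400/1516 = 0.2638 per min.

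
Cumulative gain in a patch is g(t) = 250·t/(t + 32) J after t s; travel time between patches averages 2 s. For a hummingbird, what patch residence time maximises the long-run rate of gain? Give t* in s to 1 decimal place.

8.0 s

Maximise g(t)/(T+t): set derivative to zero → g'(t)(T+t) = g(t).
g'(t) = 250·32/(t + 32)². Setting 250·32/(t+32)² = 250t/[(t+32)(2+t)] gives 32(2+t) = t(t+32), so t² = 32×2 = 64.
t* = √64 = 8 s.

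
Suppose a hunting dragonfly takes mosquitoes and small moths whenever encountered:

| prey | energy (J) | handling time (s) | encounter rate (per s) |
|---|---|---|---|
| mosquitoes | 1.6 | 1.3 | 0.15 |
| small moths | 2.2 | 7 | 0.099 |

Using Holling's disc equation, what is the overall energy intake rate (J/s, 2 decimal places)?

R = Σλ_iE_i / (1 + Σλ_ih_i)
Numerator: 0.15×1.6 + 0.099×2.2 = 0.4578
Denominator: 1 + 0.15×1.3 + 0.099×7 = 1.888
R = 0.4578/1.888 = 0.2425 J/s

0.24 J/s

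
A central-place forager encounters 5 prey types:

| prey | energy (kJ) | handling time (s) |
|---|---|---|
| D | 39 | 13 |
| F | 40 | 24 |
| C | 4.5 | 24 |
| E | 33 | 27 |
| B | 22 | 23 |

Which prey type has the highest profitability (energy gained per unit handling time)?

D

Profitability E/h (kJ/s): D = 39/13 = 3, F = 40/24 = 1.67, C = 4.5/24 = 0.188, E = 33/27 = 1.22, B = 22/23 = 0.957.
Ranked: D > F > E > B > C.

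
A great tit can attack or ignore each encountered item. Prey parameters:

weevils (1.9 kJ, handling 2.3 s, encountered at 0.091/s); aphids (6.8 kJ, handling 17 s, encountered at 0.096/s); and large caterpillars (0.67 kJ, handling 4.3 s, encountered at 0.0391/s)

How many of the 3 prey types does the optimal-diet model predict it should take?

2

E/h in descending order: weevils 0.826, aphids 0.4, large caterpillars 0.156 kJ/s. The optimal diet is the largest prefix of this list for which every included type satisfies E_i/h_i > R on the types above it.
Rate on top 1: 0.143. aphids: 0.4 > 0.143 → include.
Rate on top 2: 0.2906. large caterpillars: 0.156 < 0.2906 → exclude; stop.
Optimal diet: weevils, aphids — 2 of 3 types.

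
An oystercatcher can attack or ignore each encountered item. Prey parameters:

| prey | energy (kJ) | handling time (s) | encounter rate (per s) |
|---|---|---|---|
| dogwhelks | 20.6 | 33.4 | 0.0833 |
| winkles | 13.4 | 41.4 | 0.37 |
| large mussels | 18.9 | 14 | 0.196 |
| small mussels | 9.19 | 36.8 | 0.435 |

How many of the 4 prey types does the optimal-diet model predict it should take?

1

Profitabilities (E/h, kJ/s): large mussels 1.35, dogwhelks 0.617, winkles 0.324, small mussels 0.25. Add prey in this order while the next type's profitability exceeds the intake rate on those already taken.
Rate on top 1: 0.9894. dogwhelks: 0.617 < 0.9894 → exclude; stop.
Optimal diet: large mussels — 1 of 4 types.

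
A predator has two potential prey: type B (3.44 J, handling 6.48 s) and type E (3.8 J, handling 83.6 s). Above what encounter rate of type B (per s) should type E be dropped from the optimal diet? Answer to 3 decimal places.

Drop type E once their profitability E₂/h₂ falls below the rate achievable on type B alone: E₂/h₂ = λE₁/(1 + λh₁).
Solve for λ: λE₁h₂ = E₂(1 + λh₁) → λ(E₁h₂ − E₂h₁) = E₂ → λ = E₂/(E₁h₂ − E₂h₁).
λ = 3.8/(3.44×83.6 − 3.8×6.48) = 3.8/263 = 0.01445 per s.

0.014 per s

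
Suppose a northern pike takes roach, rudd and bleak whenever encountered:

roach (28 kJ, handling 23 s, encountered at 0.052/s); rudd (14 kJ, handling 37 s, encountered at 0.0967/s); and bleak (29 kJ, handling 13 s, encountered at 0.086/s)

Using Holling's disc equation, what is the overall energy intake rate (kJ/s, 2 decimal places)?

0.77 kJ/s

Energy encountered per unit search time: 0.052×28 + 0.0967×14 + 0.086×29 = 5.304 kJ/s.
Handling time per unit search time: 0.052×23 + 0.0967×37 + 0.086×13 = 5.892.
Rate = 5.304/(1 + 5.892) = 0.7696 kJ/s.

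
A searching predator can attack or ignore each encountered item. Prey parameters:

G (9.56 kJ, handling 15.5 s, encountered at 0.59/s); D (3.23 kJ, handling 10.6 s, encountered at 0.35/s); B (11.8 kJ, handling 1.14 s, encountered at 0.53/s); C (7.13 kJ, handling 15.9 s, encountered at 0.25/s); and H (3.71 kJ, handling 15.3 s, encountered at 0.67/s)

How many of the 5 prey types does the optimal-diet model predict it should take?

E/h in descending order: B 10.4, G 0.617, C 0.448, D 0.305, H 0.242 kJ/s. The optimal diet is the largest prefix of this list for which every included type satisfies E_i/h_i > R on the types above it.
Rate on top 1: 3.899. G: 0.617 < 3.899 → exclude; stop.
Optimal diet: B — 1 of 5 types.

1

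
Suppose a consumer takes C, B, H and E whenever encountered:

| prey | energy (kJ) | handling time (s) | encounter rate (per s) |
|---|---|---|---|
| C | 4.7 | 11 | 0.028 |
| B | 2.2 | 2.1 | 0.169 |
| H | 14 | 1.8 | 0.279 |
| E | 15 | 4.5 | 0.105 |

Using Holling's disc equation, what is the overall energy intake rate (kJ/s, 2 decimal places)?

2.27 kJ/s

Energy encountered per unit search time: 0.028×4.7 + 0.169×2.2 + 0.279×14 + 0.105×15 = 5.984 kJ/s.
Handling time per unit search time: 0.028×11 + 0.169×2.1 + 0.279×1.8 + 0.105×4.5 = 1.638.
Rate = 5.984/(1 + 1.638) = 2.269 kJ/s.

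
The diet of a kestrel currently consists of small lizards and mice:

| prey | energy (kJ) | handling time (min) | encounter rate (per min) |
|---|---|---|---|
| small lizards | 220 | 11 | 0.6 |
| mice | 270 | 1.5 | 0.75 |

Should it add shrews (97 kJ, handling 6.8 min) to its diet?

No

Current rate: (0.6×220 + 0.75×270)/(1 + 0.6×11 + 0.75×1.5) = 38.34 kJ/min.
shrews: E/h = 97/6.8 = 14.26 kJ/min.
14.26 < 38.34, so adding shrews would lower the average — exclude it.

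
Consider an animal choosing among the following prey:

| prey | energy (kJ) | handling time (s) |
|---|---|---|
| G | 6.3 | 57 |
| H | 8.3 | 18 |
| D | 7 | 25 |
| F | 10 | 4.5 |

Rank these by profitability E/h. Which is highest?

F

Profitability E/h (kJ/s): G = 6.3/57 = 0.111, H = 8.3/18 = 0.461, D = 7/25 = 0.28, F = 10/4.5 = 2.22.
Ranked: F > H > D > G.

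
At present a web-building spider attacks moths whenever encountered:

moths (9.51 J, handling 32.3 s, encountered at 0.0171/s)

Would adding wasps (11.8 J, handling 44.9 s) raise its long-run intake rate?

On moths alone, R = ΣλE/(1+Σλh) = 0.1626/1.552 = 0.1048 J/s.
wasps: E/h = 11.8/44.9 = 0.2628 J/s.
0.2628 > 0.1048, so adding wasps raises the average — include it.

Yes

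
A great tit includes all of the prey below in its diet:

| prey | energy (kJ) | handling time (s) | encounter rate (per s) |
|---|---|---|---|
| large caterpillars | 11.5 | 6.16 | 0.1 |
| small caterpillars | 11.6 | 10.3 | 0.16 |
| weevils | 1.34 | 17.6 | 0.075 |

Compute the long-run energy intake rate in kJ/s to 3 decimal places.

0.678 kJ/s

Energy encountered per unit search time: 0.1×11.5 + 0.16×11.6 + 0.075×1.34 = 3.107 kJ/s.
Handling time per unit search time: 0.1×6.16 + 0.16×10.3 + 0.075×17.6 = 3.584.
Rate = 3.107/(1 + 3.584) = 0.6777 kJ/s.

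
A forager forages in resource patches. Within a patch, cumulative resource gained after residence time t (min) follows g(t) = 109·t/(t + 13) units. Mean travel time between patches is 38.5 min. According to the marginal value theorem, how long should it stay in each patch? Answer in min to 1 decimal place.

22.4 min

Optimal t* satisfies g'(t*) = g(t*)/(T + t*).
g'(t) = 109·13/(t + 13)². Setting 109·13/(t+13)² = 109t/[(t+13)(38.5+t)] gives 13(38.5+t) = t(t+13), so t² = 13×38.5 = 500.5.
t* = √500.5 = 22.37 min.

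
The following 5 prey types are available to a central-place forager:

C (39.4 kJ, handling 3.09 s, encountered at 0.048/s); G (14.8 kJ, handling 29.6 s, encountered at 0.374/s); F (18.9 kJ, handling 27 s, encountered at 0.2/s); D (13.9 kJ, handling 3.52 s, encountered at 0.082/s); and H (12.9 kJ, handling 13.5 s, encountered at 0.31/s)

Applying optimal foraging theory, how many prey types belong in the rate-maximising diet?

Rank by E/h (kJ/s): C 12.8, D 3.95, H 0.956, F 0.7, G 0.5. Include each in turn until the next type's E/h falls below the running intake rate.
Rate on top 1: 1.647. D: 3.95 > 1.647 → include.
Rate on top 2: 2.109. H: 0.956 < 2.109 → exclude; stop.
Optimal diet: C, D — 2 of 5 types.

2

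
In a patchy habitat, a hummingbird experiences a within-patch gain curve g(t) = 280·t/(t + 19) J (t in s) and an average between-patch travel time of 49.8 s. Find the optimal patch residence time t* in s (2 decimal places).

Maximise g(t)/(T+t): set derivative to zero → g'(t)(T+t) = g(t).
g'(t) = 280·19/(t + 19)². Setting 280·19/(t+19)² = 280t/[(t+19)(49.8+t)] gives 19(49.8+t) = t(t+19), so t² = 19×49.8 = 946.2.
t* = √946.2 = 30.76 s.

30.76 s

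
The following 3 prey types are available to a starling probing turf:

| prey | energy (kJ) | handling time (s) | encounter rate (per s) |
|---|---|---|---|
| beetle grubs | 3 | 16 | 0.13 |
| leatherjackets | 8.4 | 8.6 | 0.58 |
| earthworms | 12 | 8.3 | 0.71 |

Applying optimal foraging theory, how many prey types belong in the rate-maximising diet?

1

Rank by E/h (kJ/s): earthworms 1.45, leatherjackets 0.977, beetle grubs 0.188. Include each in turn until the next type's E/h falls below the running intake rate.
Rate on top 1: 1.236. leatherjackets: 0.977 < 1.236 → exclude; stop.
Optimal diet: earthworms — 1 of 3 types.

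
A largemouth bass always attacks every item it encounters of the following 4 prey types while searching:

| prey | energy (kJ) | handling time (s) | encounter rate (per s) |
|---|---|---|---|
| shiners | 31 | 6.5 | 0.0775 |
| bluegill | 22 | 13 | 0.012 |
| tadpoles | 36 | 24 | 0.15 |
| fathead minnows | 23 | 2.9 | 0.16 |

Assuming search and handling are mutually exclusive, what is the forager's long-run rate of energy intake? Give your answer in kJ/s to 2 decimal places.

R = Σλ_iE_i / (1 + Σλ_ih_i)
Numerator: 0.0775×31 + 0.012×22 + 0.15×36 + 0.16×23 = 11.75
Denominator: 1 + 0.0775×6.5 + 0.012×13 + 0.15×24 + 0.16×2.9 = 5.724
R = 11.75/5.724 = 2.052 kJ/s

2.05 kJ/s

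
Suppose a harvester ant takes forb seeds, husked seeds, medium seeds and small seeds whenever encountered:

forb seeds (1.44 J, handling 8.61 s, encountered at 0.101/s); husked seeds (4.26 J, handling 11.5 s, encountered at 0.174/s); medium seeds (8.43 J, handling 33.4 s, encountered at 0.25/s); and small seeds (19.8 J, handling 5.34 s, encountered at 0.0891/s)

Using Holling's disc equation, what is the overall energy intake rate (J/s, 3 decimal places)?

Energy encountered per unit search time: 0.101×1.44 + 0.174×4.26 + 0.25×8.43 + 0.0891×19.8 = 4.758 J/s.
Handling time per unit search time: 0.101×8.61 + 0.174×11.5 + 0.25×33.4 + 0.0891×5.34 = 11.7.
Rate = 4.758/(1 + 11.7) = 0.3748 J/s.

0.375 J/s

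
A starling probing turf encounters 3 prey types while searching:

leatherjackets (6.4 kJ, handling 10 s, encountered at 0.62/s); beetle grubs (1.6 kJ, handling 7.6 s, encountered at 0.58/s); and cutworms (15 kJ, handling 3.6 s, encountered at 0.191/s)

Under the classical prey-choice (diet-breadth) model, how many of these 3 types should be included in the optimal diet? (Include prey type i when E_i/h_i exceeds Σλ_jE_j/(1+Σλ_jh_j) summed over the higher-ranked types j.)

1

E/h in descending order: cutworms 4.17, leatherjackets 0.64, beetle grubs 0.211 kJ/s. The optimal diet is the largest prefix of this list for which every included type satisfies E_i/h_i > R on the types above it.
Rate on top 1: 1.698. leatherjackets: 0.64 < 1.698 → exclude; stop.
Optimal diet: cutworms — 1 of 3 types.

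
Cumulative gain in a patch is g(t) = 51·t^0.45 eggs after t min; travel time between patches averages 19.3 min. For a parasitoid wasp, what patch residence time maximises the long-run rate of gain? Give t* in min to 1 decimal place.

Maximise g(t)/(T+t): set derivative to zero → g'(t)(T+t) = g(t).
g'(t) = 0.45·51·t^-0.55. Setting 0.45·51·t^-0.55 = 51·t^0.45/(19.3+t) gives 0.45(19.3+t) = t, so 0.55·t = 0.45×19.3.
t* = 0.45×19.3/0.55 = 15.79 min.

15.8 min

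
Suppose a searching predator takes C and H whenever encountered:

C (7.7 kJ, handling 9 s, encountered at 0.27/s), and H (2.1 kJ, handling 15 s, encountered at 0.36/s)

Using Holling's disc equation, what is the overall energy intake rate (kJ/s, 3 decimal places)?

0.321 kJ/s

Energy encountered per unit search time: 0.27×7.7 + 0.36×2.1 = 2.835 kJ/s.
Handling time per unit search time: 0.27×9 + 0.36×15 = 7.83.
Rate = 2.835/(1 + 7.83) = 0.3211 kJ/s.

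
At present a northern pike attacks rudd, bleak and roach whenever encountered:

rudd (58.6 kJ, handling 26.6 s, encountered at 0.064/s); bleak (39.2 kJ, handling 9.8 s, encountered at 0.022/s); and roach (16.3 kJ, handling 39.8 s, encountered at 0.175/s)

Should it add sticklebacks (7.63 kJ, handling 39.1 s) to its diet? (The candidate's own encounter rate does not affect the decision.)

No

On rudd, bleak and roach alone, R = ΣλE/(1+Σλh) = 7.465/9.883 = 0.7554 kJ/s.
sticklebacks: E/h = 7.63/39.1 = 0.1951 kJ/s.
0.1951 < 0.7554, so adding sticklebacks would lower the average — exclude it.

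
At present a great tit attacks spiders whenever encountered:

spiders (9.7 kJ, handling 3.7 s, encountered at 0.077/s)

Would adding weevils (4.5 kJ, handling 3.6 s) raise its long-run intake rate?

Current rate: (0.077×9.7)/(1 + 0.077×3.7) = 0.5813 kJ/s.
Profitability of weevils: 4.5/3.6 = 1.25 kJ/s.
Since 1.25 > R, including weevils increases the long-run rate.

Yes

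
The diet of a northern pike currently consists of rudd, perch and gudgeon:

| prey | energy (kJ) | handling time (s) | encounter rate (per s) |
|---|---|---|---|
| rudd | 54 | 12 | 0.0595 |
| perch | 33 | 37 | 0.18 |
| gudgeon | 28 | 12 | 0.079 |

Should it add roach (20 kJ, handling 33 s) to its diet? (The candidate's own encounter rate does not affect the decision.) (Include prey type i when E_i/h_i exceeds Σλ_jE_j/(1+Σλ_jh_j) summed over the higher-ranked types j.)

No

Current rate: (0.0595×54 + 0.18×33 + 0.079×28)/(1 + 0.0595×12 + 0.18×37 + 0.079×12) = 1.219 kJ/s.
Profitability of roach: 20/33 = 0.6061 kJ/s.
Since 0.6061 < R, time spent handling roach is better spent searching.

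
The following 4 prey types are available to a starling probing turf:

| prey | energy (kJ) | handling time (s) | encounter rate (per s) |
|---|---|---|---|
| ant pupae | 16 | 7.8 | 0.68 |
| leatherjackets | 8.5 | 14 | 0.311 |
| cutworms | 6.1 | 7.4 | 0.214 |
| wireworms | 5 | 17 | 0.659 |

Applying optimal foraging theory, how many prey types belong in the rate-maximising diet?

1

E/h in descending order: ant pupae 2.05, cutworms 0.824, leatherjackets 0.607, wireworms 0.294 kJ/s. The optimal diet is the largest prefix of this list for which every included type satisfies E_i/h_i > R on the types above it.
Rate on top 1: 1.726. cutworms: 0.824 < 1.726 → exclude; stop.
Optimal diet: ant pupae — 1 of 4 types.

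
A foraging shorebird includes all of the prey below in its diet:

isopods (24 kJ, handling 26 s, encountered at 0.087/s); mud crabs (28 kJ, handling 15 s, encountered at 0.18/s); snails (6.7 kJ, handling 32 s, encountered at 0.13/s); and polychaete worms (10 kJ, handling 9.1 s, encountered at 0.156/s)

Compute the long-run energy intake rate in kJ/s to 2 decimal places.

R = (0.087×24 + 0.18×28 + 0.13×6.7 + 0.156×10) / (1 + 0.087×26 + 0.18×15 + 0.13×32 + 0.156×9.1) = 9.559/11.54 = 0.8282 kJ/s.

0.83 kJ/s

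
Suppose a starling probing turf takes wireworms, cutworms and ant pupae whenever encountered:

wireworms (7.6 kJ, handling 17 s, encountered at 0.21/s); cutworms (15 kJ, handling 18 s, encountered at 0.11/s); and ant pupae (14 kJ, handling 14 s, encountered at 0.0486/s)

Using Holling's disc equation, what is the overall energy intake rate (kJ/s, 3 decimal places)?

R = (0.21×7.6 + 0.11×15 + 0.0486×14) / (1 + 0.21×17 + 0.11×18 + 0.0486×14) = 3.926/7.23 = 0.543 kJ/s.

0.543 kJ/s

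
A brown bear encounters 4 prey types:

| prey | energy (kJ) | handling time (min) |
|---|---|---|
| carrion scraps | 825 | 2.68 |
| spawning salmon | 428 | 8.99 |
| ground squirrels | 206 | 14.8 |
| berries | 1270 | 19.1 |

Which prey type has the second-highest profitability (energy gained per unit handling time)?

Profitability E/h (kJ/min): carrion scraps = 825/2.68 = 308, spawning salmon = 428/8.99 = 47.6, ground squirrels = 206/14.8 = 13.9, berries = 1270/19.1 = 66.5.
Ranked: carrion scraps > berries > spawning salmon > ground squirrels.

berries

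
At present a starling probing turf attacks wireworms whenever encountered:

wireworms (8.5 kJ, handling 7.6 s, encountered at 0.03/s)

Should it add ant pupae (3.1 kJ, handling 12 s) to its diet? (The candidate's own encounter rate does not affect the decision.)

Yes

Intake rate on the current diet: R = (0.03×8.5) / (1 + 0.03×7.6) = 0.255/1.228 = 0.2077 kJ/s.
ant pupae: E/h = 3.1/12 = 0.2583 kJ/s.
Since 0.2583 > R, including ant pupae increases the long-run rate.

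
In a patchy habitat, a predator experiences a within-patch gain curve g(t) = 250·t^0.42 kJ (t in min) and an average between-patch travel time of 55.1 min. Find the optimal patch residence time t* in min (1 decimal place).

Optimal t* satisfies g'(t*) = g(t*)/(T + t*).
g'(t) = 0.42·250·t^-0.58. Setting 0.42·250·t^-0.58 = 250·t^0.42/(55.1+t) gives 0.42(55.1+t) = t, so 0.58·t = 0.42×55.1.
t* = 0.42×55.1/0.58 = 39.9 min.

39.9 min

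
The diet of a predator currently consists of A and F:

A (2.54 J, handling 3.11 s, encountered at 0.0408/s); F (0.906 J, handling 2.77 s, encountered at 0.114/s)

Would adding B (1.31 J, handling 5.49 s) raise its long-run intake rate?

Intake rate on the current diet: R = (0.0408×2.54 + 0.114×0.906) / (1 + 0.0408×3.11 + 0.114×2.77) = 0.2069/1.443 = 0.1434 J/s.
B: E/h = 1.31/5.49 = 0.2386 J/s.
0.2386 > 0.1434, so adding B raises the average — include it.

Yes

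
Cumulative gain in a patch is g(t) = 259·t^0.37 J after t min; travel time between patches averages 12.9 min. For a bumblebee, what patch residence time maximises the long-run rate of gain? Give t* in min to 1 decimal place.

7.6 min

Maximise g(t)/(T+t): set derivative to zero → g'(t)(T+t) = g(t).
g'(t) = 0.37·259·t^-0.63. Setting 0.37·259·t^-0.63 = 259·t^0.37/(12.9+t) gives 0.37(12.9+t) = t, so 0.63·t = 0.37×12.9.
t* = 0.37×12.9/0.63 = 7.576 min.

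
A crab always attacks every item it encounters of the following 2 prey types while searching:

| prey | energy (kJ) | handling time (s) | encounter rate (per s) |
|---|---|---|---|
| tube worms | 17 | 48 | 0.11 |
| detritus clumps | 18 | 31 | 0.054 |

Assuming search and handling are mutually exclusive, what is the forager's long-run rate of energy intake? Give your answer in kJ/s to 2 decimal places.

0.36 kJ/s

Energy encountered per unit search time: 0.11×17 + 0.054×18 = 2.842 kJ/s.
Handling time per unit search time: 0.11×48 + 0.054×31 = 6.954.
Rate = 2.842/(1 + 6.954) = 0.3573 kJ/s.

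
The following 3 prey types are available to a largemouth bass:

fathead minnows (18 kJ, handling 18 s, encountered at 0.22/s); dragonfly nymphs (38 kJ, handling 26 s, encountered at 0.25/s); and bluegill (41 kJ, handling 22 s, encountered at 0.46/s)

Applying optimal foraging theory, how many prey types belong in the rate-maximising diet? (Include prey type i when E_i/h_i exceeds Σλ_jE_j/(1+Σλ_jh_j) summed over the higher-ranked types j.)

1

E/h in descending order: bluegill 1.86, dragonfly nymphs 1.46, fathead minnows 1 kJ/s. The optimal diet is the largest prefix of this list for which every included type satisfies E_i/h_i > R on the types above it.
Rate on top 1: 1.696. dragonfly nymphs: 1.46 < 1.696 → exclude; stop.
Optimal diet: bluegill — 1 of 3 types.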